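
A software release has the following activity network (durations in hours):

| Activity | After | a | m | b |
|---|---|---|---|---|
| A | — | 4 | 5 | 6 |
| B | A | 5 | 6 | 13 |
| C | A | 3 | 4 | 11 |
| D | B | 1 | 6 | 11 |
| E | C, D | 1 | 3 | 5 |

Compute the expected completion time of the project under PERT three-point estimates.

21 hours

te_A = (4 + 4·5 + 6)/6 = 30/6 = 5
te_B = (5 + 4·6 + 13)/6 = 42/6 = 7
te_C = (3 + 4·4 + 11)/6 = 30/6 = 5
te_D = (1 + 4·6 + 11)/6 = 36/6 = 6
te_E = (1 + 4·3 + 5)/6 = 18/6 = 3

Forward pass:
ES_A = 0; EF_A = 5
ES_B = 5; EF_B = 5+7 = 12
ES_C = 5; EF_C = 5+5 = 10
ES_D = 12; EF_D = 12+6 = 18
ES_E = max(EF_C=10, EF_D=18) = 18; EF_E = 18+3 = 21
Expected project duration μ = 21 hours. Critical path: A → B → D → E.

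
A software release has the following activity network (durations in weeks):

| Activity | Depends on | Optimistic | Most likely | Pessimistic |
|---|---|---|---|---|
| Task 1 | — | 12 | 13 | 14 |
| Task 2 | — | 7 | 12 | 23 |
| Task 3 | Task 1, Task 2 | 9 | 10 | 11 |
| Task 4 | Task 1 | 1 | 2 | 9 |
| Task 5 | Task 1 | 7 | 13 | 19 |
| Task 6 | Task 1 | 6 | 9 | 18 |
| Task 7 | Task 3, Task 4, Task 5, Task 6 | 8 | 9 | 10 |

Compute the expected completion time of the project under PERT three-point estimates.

35 weeks

te_Task 1 = (12 + 4·13 + 14)/6 = 78/6 = 13
te_Task 2 = (7 + 4·12 + 23)/6 = 78/6 = 13
te_Task 3 = (9 + 4·10 + 11)/6 = 60/6 = 10
te_Task 4 = (1 + 4·2 + 9)/6 = 18/6 = 3
te_Task 5 = (7 + 4·13 + 19)/6 = 78/6 = 13
te_Task 6 = (6 + 4·9 + 18)/6 = 60/6 = 10
te_Task 7 = (8 + 4·9 + 10)/6 = 54/6 = 9

Forward pass:
ES_Task 1 = 0; EF_Task 1 = 13
ES_Task 2 = 0; EF_Task 2 = 13
ES_Task 3 = max(EF_Task 1=13, EF_Task 2=13) = 13; EF_Task 3 = 13+10 = 23
ES_Task 4 = 13; EF_Task 4 = 13+3 = 16
ES_Task 5 = 13; EF_Task 5 = 13+13 = 26
ES_Task 6 = 13; EF_Task 6 = 13+10 = 23
ES_Task 7 = max(EF_Task 3=23, EF_Task 4=16, EF_Task 5=26, EF_Task 6=23) = 26; EF_Task 7 = 26+9 = 35
Expected project duration μ = 35 weeks. Critical path: Task 1 → Task 5 → Task 7.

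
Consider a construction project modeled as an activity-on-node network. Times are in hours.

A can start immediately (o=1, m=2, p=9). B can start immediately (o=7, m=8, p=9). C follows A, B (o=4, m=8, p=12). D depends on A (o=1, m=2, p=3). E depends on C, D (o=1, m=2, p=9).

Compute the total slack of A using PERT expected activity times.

5 hours

te_A = (1 + 4·2 + 9)/6 = 18/6 = 3
te_B = (7 + 4·8 + 9)/6 = 48/6 = 8
te_C = (4 + 4·8 + 12)/6 = 48/6 = 8
te_D = (1 + 4·2 + 3)/6 = 12/6 = 2
te_E = (1 + 4·2 + 9)/6 = 18/6 = 3

Forward pass:
ES_A = 0; EF_A = 3
ES_B = 0; EF_B = 8
ES_C = max(EF_A=3, EF_B=8) = 8; EF_C = 8+8 = 16
ES_D = 3; EF_D = 3+2 = 5
ES_E = max(EF_C=16, EF_D=5) = 16; EF_E = 16+3 = 19
Expected project duration μ = 19 hours. Critical path: B → C → E.

Backward pass:
LF_E = 19; LS_E = 19−3 = 16
LF_D = LS_E = 16; LS_D = 16−2 = 14
LF_C = LS_E = 16; LS_C = 16−8 = 8
LF_B = LS_C = 8; LS_B = 8−8 = 0
LF_A = min(LS_C=8, LS_D=14) = 8; LS_A = 8−3 = 5
Slack_A = LS_A − ES_A = 5 − 0 = 5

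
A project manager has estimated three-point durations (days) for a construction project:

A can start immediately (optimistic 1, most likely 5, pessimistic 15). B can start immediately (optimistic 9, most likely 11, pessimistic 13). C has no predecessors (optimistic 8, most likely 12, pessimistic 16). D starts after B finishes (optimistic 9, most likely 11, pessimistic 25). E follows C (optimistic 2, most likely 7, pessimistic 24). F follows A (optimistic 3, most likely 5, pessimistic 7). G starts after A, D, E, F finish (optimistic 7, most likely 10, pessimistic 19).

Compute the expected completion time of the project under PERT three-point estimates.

te_A = (1 + 4·5 + 15)/6 = 36/6 = 6
te_B = (9 + 4·11 + 13)/6 = 66/6 = 11
te_C = (8 + 4·12 + 16)/6 = 72/6 = 12
te_D = (9 + 4·11 + 25)/6 = 78/6 = 13
te_E = (2 + 4·7 + 24)/6 = 54/6 = 9
te_F = (3 + 4·5 + 7)/6 = 30/6 = 5
te_G = (7 + 4·10 + 19)/6 = 66/6 = 11

Forward pass:
ES_A = 0; EF_A = 6
ES_B = 0; EF_B = 11
ES_C = 0; EF_C = 12
ES_D = 11; EF_D = 11+13 = 24
ES_E = 12; EF_E = 12+9 = 21
ES_F = 6; EF_F = 6+5 = 11
ES_G = max(EF_A=6, EF_D=24, EF_E=21, EF_F=11) = 24; EF_G = 24+11 = 35
Expected project duration μ = 35 days. Critical path: B → D → G.

35 days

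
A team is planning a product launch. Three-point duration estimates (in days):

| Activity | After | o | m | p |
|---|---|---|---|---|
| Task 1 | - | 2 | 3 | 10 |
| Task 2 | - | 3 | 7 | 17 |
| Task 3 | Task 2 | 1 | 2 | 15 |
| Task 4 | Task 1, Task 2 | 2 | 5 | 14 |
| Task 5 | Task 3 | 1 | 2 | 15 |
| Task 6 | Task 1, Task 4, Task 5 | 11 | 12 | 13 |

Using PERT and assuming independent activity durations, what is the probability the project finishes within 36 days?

0.976

te_Task 1 = (2 + 4·3 + 10)/6 = 24/6 = 4; σ²_Task 1 = ((10−2)/6)² = 1.778
te_Task 2 = (3 + 4·7 + 17)/6 = 48/6 = 8; σ²_Task 2 = ((17−3)/6)² = 5.444
te_Task 3 = (1 + 4·2 + 15)/6 = 24/6 = 4; σ²_Task 3 = ((15−1)/6)² = 5.444
te_Task 4 = (2 + 4·5 + 14)/6 = 36/6 = 6; σ²_Task 4 = ((14−2)/6)² = 4.000
te_Task 5 = (1 + 4·2 + 15)/6 = 24/6 = 4; σ²_Task 5 = ((15−1)/6)² = 5.444
te_Task 6 = (11 + 4·12 + 13)/6 = 72/6 = 12; σ²_Task 6 = ((13−11)/6)² = 0.111

Forward pass:
ES_Task 1 = 0; EF_Task 1 = 4
ES_Task 2 = 0; EF_Task 2 = 8
ES_Task 3 = 8; EF_Task 3 = 8+4 = 12
ES_Task 4 = max(EF_Task 1=4, EF_Task 2=8) = 8; EF_Task 4 = 8+6 = 14
ES_Task 5 = 12; EF_Task 5 = 12+4 = 16
ES_Task 6 = max(EF_Task 1=4, EF_Task 4=14, EF_Task 5=16) = 16; EF_Task 6 = 16+12 = 28
Expected project duration μ = 28 days. Critical path: Task 2 → Task 3 → Task 5 → Task 6.

Variance along critical path = 5.444 + 5.444 + 5.444 + 0.111 = 16.444; σ = √16.444 = 4.055 days.
Z = (36 − 28) / 4.055 = 1.973
P(T ≤ 36) = Φ(1.973) ≈ 0.976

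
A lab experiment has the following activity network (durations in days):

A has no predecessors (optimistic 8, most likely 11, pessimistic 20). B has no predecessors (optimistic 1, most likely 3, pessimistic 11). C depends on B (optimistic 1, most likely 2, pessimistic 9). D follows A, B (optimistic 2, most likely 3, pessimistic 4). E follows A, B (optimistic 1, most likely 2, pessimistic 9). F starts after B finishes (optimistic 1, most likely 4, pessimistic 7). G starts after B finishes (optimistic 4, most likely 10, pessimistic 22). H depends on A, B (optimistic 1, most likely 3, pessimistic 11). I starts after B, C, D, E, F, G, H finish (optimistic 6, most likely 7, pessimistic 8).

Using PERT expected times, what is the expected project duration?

23 days

te_A = (8 + 4·11 + 20)/6 = 72/6 = 12
te_B = (1 + 4·3 + 11)/6 = 24/6 = 4
te_C = (1 + 4·2 + 9)/6 = 18/6 = 3
te_D = (2 + 4·3 + 4)/6 = 18/6 = 3
te_E = (1 + 4·2 + 9)/6 = 18/6 = 3
te_F = (1 + 4·4 + 7)/6 = 24/6 = 4
te_G = (4 + 4·10 + 22)/6 = 66/6 = 11
te_H = (1 + 4·3 + 11)/6 = 24/6 = 4
te_I = (6 + 4·7 + 8)/6 = 42/6 = 7

Forward pass:
ES_A = 0; EF_A = 12
ES_B = 0; EF_B = 4
ES_C = 4; EF_C = 4+3 = 7
ES_D = max(EF_A=12, EF_B=4) = 12; EF_D = 12+3 = 15
ES_E = max(EF_A=12, EF_B=4) = 12; EF_E = 12+3 = 15
ES_F = 4; EF_F = 4+4 = 8
ES_G = 4; EF_G = 4+11 = 15
ES_H = max(EF_A=12, EF_B=4) = 12; EF_H = 12+4 = 16
ES_I = max(EF_B=4, EF_C=7, EF_D=15, EF_E=15, EF_F=8, EF_G=15, EF_H=16) = 16; EF_I = 16+7 = 23
Expected project duration μ = 23 days. Critical path: A → H → I.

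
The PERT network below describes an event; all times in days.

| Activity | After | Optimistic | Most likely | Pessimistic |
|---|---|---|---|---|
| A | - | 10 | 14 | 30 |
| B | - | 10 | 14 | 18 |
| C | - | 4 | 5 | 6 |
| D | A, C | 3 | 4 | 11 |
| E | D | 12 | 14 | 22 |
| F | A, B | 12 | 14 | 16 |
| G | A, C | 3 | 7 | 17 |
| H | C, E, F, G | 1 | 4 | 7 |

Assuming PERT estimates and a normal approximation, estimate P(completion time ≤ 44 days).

te_A = (10 + 4·14 + 30)/6 = 96/6 = 16; σ²_A = ((30−10)/6)² = 11.111
te_B = (10 + 4·14 + 18)/6 = 84/6 = 14; σ²_B = ((18−10)/6)² = 1.778
te_C = (4 + 4·5 + 6)/6 = 30/6 = 5; σ²_C = ((6−4)/6)² = 0.111
te_D = (3 + 4·4 + 11)/6 = 30/6 = 5; σ²_D = ((11−3)/6)² = 1.778
te_E = (12 + 4·14 + 22)/6 = 90/6 = 15; σ²_E = ((22−12)/6)² = 2.778
te_F = (12 + 4·14 + 16)/6 = 84/6 = 14; σ²_F = ((16−12)/6)² = 0.444
te_G = (3 + 4·7 + 17)/6 = 48/6 = 8; σ²_G = ((17−3)/6)² = 5.444
te_H = (1 + 4·4 + 7)/6 = 24/6 = 4; σ²_H = ((7−1)/6)² = 1.000

Forward pass:
ES_A = 0; EF_A = 16
ES_B = 0; EF_B = 14
ES_C = 0; EF_C = 5
ES_D = max(EF_A=16, EF_C=5) = 16; EF_D = 16+5 = 21
ES_E = 21; EF_E = 21+15 = 36
ES_F = max(EF_A=16, EF_B=14) = 16; EF_F = 16+14 = 30
ES_G = max(EF_A=16, EF_C=5) = 16; EF_G = 16+8 = 24
ES_H = max(EF_C=5, EF_E=36, EF_F=30, EF_G=24) = 36; EF_H = 36+4 = 40
Expected project duration μ = 40 days. Critical path: A → D → E → H.

Variance along critical path = 11.111 + 1.778 + 2.778 + 1.000 = 16.667; σ = √16.667 = 4.082 days.
Z = (44 − 40) / 4.082 = 0.980
P(T ≤ 44) = Φ(0.980) ≈ 0.836

0.836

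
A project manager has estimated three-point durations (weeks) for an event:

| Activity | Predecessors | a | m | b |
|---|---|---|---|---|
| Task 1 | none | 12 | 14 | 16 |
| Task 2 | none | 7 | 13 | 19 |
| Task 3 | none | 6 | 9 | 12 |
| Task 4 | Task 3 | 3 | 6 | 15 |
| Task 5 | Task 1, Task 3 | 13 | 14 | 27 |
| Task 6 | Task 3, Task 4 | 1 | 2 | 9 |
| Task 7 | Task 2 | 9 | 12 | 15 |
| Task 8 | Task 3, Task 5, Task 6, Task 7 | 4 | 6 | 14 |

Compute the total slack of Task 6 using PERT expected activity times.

te_Task 1 = (12 + 4·14 + 16)/6 = 84/6 = 14
te_Task 2 = (7 + 4·13 + 19)/6 = 78/6 = 13
te_Task 3 = (6 + 4·9 + 12)/6 = 54/6 = 9
te_Task 4 = (3 + 4·6 + 15)/6 = 42/6 = 7
te_Task 5 = (13 + 4·14 + 27)/6 = 96/6 = 16
te_Task 6 = (1 + 4·2 + 9)/6 = 18/6 = 3
te_Task 7 = (9 + 4·12 + 15)/6 = 72/6 = 12
te_Task 8 = (4 + 4·6 + 14)/6 = 42/6 = 7

Forward pass:
ES_Task 1 = 0; EF_Task 1 = 14
ES_Task 2 = 0; EF_Task 2 = 13
ES_Task 3 = 0; EF_Task 3 = 9
ES_Task 4 = 9; EF_Task 4 = 9+7 = 16
ES_Task 5 = max(EF_Task 1=14, EF_Task 3=9) = 14; EF_Task 5 = 14+16 = 30
ES_Task 6 = max(EF_Task 3=9, EF_Task 4=16) = 16; EF_Task 6 = 16+3 = 19
ES_Task 7 = 13; EF_Task 7 = 13+12 = 25
ES_Task 8 = max(EF_Task 3=9, EF_Task 5=30, EF_Task 6=19, EF_Task 7=25) = 30; EF_Task 8 = 30+7 = 37
Expected project duration μ = 37 weeks. Critical path: Task 1 → Task 5 → Task 8.

Backward pass:
LF_Task 8 = 37; LS_Task 8 = 37−7 = 30
LF_Task 7 = LS_Task 8 = 30; LS_Task 7 = 30−12 = 18
LF_Task 6 = LS_Task 8 = 30; LS_Task 6 = 30−3 = 27
LF_Task 5 = LS_Task 8 = 30; LS_Task 5 = 30−16 = 14
LF_Task 4 = LS_Task 6 = 27; LS_Task 4 = 27−7 = 20
LF_Task 3 = min(LS_Task 4=20, LS_Task 5=14, LS_Task 6=27, LS_Task 8=30) = 14; LS_Task 3 = 14−9 = 5
LF_Task 2 = LS_Task 7 = 18; LS_Task 2 = 18−13 = 5
LF_Task 1 = LS_Task 5 = 14; LS_Task 1 = 14−14 = 0
Slack_Task 6 = LS_Task 6 − ES_Task 6 = 27 − 16 = 11

11 weeks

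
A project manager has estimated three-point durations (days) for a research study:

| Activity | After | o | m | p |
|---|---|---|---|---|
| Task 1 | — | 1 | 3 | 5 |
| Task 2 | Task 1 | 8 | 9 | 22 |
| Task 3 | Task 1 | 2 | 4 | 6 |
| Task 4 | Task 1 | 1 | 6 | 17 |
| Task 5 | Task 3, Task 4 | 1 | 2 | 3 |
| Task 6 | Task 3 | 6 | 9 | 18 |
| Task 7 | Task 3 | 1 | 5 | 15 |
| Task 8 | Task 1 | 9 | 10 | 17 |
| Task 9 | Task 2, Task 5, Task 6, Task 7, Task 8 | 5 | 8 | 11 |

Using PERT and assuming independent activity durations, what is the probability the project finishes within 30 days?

0.980

te_Task 1 = (1 + 4·3 + 5)/6 = 18/6 = 3; σ²_Task 1 = ((5−1)/6)² = 0.444
te_Task 2 = (8 + 4·9 + 22)/6 = 66/6 = 11; σ²_Task 2 = ((22−8)/6)² = 5.444
te_Task 3 = (2 + 4·4 + 6)/6 = 24/6 = 4; σ²_Task 3 = ((6−2)/6)² = 0.444
te_Task 4 = (1 + 4·6 + 17)/6 = 42/6 = 7; σ²_Task 4 = ((17−1)/6)² = 7.111
te_Task 5 = (1 + 4·2 + 3)/6 = 12/6 = 2; σ²_Task 5 = ((3−1)/6)² = 0.111
te_Task 6 = (6 + 4·9 + 18)/6 = 60/6 = 10; σ²_Task 6 = ((18−6)/6)² = 4.000
te_Task 7 = (1 + 4·5 + 15)/6 = 36/6 = 6; σ²_Task 7 = ((15−1)/6)² = 5.444
te_Task 8 = (9 + 4·10 + 17)/6 = 66/6 = 11; σ²_Task 8 = ((17−9)/6)² = 1.778
te_Task 9 = (5 + 4·8 + 11)/6 = 48/6 = 8; σ²_Task 9 = ((11−5)/6)² = 1.000

Forward pass:
ES_Task 1 = 0; EF_Task 1 = 3
ES_Task 2 = 3; EF_Task 2 = 3+11 = 14
ES_Task 3 = 3; EF_Task 3 = 3+4 = 7
ES_Task 4 = 3; EF_Task 4 = 3+7 = 10
ES_Task 5 = max(EF_Task 3=7, EF_Task 4=10) = 10; EF_Task 5 = 10+2 = 12
ES_Task 6 = 7; EF_Task 6 = 7+10 = 17
ES_Task 7 = 7; EF_Task 7 = 7+6 = 13
ES_Task 8 = 3; EF_Task 8 = 3+11 = 14
ES_Task 9 = max(EF_Task 2=14, EF_Task 5=12, EF_Task 6=17, EF_Task 7=13, EF_Task 8=14) = 17; EF_Task 9 = 17+8 = 25
Expected project duration μ = 25 days. Critical path: Task 1 → Task 3 → Task 6 → Task 9.

Variance along critical path = 0.444 + 0.444 + 4.000 + 1.000 = 5.889; σ = √5.889 = 2.427 days.
Z = (30 − 25) / 2.427 = 2.060
P(T ≤ 30) = Φ(2.060) ≈ 0.980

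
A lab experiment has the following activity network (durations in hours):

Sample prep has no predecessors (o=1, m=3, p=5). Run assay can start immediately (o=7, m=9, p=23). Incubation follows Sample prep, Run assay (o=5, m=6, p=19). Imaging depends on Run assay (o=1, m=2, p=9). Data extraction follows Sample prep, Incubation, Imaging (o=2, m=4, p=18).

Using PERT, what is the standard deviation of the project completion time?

te_Sample prep = (1 + 4·3 + 5)/6 = 18/6 = 3; σ²_Sample prep = ((5−1)/6)² = 0.444
te_Run assay = (7 + 4·9 + 23)/6 = 66/6 = 11; σ²_Run assay = ((23−7)/6)² = 7.111
te_Incubation = (5 + 4·6 + 19)/6 = 48/6 = 8; σ²_Incubation = ((19−5)/6)² = 5.444
te_Imaging = (1 + 4·2 + 9)/6 = 18/6 = 3; σ²_Imaging = ((9−1)/6)² = 1.778
te_Data extraction = (2 + 4·4 + 18)/6 = 36/6 = 6; σ²_Data extraction = ((18−2)/6)² = 7.111

Forward pass:
ES_Sample prep = 0; EF_Sample prep = 3
ES_Run assay = 0; EF_Run assay = 11
ES_Incubation = max(EF_Sample prep=3, EF_Run assay=11) = 11; EF_Incubation = 11+8 = 19
ES_Imaging = 11; EF_Imaging = 11+3 = 14
ES_Data extraction = max(EF_Sample prep=3, EF_Incubation=19, EF_Imaging=14) = 19; EF_Data extraction = 19+6 = 25
Expected project duration μ = 25 hours. Critical path: Run assay → Incubation → Data extraction.

Variance along critical path = 7.111 + 5.444 + 7.111 = 19.667
σ = √19.667 = 4.435 hours

4.43 hours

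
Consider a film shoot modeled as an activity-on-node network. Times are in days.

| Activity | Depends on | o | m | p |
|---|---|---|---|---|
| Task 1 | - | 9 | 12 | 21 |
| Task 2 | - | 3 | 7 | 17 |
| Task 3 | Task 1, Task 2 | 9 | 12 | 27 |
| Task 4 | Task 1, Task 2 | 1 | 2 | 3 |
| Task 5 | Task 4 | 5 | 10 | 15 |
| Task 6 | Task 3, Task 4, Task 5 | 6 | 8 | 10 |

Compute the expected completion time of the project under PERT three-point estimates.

35 days

te_Task 1 = (9 + 4·12 + 21)/6 = 78/6 = 13
te_Task 2 = (3 + 4·7 + 17)/6 = 48/6 = 8
te_Task 3 = (9 + 4·12 + 27)/6 = 84/6 = 14
te_Task 4 = (1 + 4·2 + 3)/6 = 12/6 = 2
te_Task 5 = (5 + 4·10 + 15)/6 = 60/6 = 10
te_Task 6 = (6 + 4·8 + 10)/6 = 48/6 = 8

Forward pass:
ES_Task 1 = 0; EF_Task 1 = 13
ES_Task 2 = 0; EF_Task 2 = 8
ES_Task 3 = max(EF_Task 1=13, EF_Task 2=8) = 13; EF_Task 3 = 13+14 = 27
ES_Task 4 = max(EF_Task 1=13, EF_Task 2=8) = 13; EF_Task 4 = 13+2 = 15
ES_Task 5 = 15; EF_Task 5 = 15+10 = 25
ES_Task 6 = max(EF_Task 3=27, EF_Task 4=15, EF_Task 5=25) = 27; EF_Task 6 = 27+8 = 35
Expected project duration μ = 35 days. Critical path: Task 1 → Task 3 → Task 6.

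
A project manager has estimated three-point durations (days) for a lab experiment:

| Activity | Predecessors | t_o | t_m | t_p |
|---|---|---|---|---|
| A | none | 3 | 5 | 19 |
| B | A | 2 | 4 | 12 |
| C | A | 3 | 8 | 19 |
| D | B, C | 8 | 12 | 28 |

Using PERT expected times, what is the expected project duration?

30 days

te_A = (3 + 4·5 + 19)/6 = 42/6 = 7
te_B = (2 + 4·4 + 12)/6 = 30/6 = 5
te_C = (3 + 4·8 + 19)/6 = 54/6 = 9
te_D = (8 + 4·12 + 28)/6 = 84/6 = 14

Forward pass:
ES_A = 0; EF_A = 7
ES_B = 7; EF_B = 7+5 = 12
ES_C = 7; EF_C = 7+9 = 16
ES_D = max(EF_B=12, EF_C=16) = 16; EF_D = 16+14 = 30
Expected project duration μ = 30 days. Critical path: A → C → D.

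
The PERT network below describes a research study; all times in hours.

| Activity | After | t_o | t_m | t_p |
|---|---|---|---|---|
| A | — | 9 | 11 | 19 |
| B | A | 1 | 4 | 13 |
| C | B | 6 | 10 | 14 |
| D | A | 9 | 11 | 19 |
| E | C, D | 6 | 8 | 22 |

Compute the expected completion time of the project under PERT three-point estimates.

te_A = (9 + 4·11 + 19)/6 = 72/6 = 12
te_B = (1 + 4·4 + 13)/6 = 30/6 = 5
te_C = (6 + 4·10 + 14)/6 = 60/6 = 10
te_D = (9 + 4·11 + 19)/6 = 72/6 = 12
te_E = (6 + 4·8 + 22)/6 = 60/6 = 10

Forward pass:
ES_A = 0; EF_A = 12
ES_B = 12; EF_B = 12+5 = 17
ES_C = 17; EF_C = 17+10 = 27
ES_D = 12; EF_D = 12+12 = 24
ES_E = max(EF_C=27, EF_D=24) = 27; EF_E = 27+10 = 37
Expected project duration μ = 37 hours. Critical path: A → B → C → E.

37 hours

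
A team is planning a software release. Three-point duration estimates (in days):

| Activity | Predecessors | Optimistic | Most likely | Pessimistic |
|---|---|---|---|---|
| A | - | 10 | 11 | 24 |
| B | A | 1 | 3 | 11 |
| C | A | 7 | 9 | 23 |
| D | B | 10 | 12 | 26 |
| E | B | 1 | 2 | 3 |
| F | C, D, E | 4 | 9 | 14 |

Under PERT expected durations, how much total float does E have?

te_A = (10 + 4·11 + 24)/6 = 78/6 = 13
te_B = (1 + 4·3 + 11)/6 = 24/6 = 4
te_C = (7 + 4·9 + 23)/6 = 66/6 = 11
te_D = (10 + 4·12 + 26)/6 = 84/6 = 14
te_E = (1 + 4·2 + 3)/6 = 12/6 = 2
te_F = (4 + 4·9 + 14)/6 = 54/6 = 9

Forward pass:
ES_A = 0; EF_A = 13
ES_B = 13; EF_B = 13+4 = 17
ES_C = 13; EF_C = 13+11 = 24
ES_D = 17; EF_D = 17+14 = 31
ES_E = 17; EF_E = 17+2 = 19
ES_F = max(EF_C=24, EF_D=31, EF_E=19) = 31; EF_F = 31+9 = 40
Expected project duration μ = 40 days. Critical path: A → B → D → F.

Backward pass:
LF_F = 40; LS_F = 40−9 = 31
LF_E = LS_F = 31; LS_E = 31−2 = 29
LF_D = LS_F = 31; LS_D = 31−14 = 17
LF_C = LS_F = 31; LS_C = 31−11 = 20
LF_B = min(LS_D=17, LS_E=29) = 17; LS_B = 17−4 = 13
LF_A = min(LS_B=13, LS_C=20) = 13; LS_A = 13−13 = 0
Slack_E = LS_E − ES_E = 29 − 17 = 12

12 days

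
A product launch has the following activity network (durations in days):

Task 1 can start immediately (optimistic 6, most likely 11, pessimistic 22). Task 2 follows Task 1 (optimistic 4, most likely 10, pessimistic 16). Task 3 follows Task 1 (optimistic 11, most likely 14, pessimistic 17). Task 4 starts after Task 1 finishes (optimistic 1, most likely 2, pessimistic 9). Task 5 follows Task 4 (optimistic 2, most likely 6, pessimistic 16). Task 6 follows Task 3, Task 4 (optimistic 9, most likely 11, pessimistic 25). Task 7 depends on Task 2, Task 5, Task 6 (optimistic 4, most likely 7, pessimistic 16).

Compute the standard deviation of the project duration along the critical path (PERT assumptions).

4.38 days

te_Task 1 = (6 + 4·11 + 22)/6 = 72/6 = 12; σ²_Task 1 = ((22−6)/6)² = 7.111
te_Task 2 = (4 + 4·10 + 16)/6 = 60/6 = 10; σ²_Task 2 = ((16−4)/6)² = 4.000
te_Task 3 = (11 + 4·14 + 17)/6 = 84/6 = 14; σ²_Task 3 = ((17−11)/6)² = 1.000
te_Task 4 = (1 + 4·2 + 9)/6 = 18/6 = 3; σ²_Task 4 = ((9−1)/6)² = 1.778
te_Task 5 = (2 + 4·6 + 16)/6 = 42/6 = 7; σ²_Task 5 = ((16−2)/6)² = 5.444
te_Task 6 = (9 + 4·11 + 25)/6 = 78/6 = 13; σ²_Task 6 = ((25−9)/6)² = 7.111
te_Task 7 = (4 + 4·7 + 16)/6 = 48/6 = 8; σ²_Task 7 = ((16−4)/6)² = 4.000

Forward pass:
ES_Task 1 = 0; EF_Task 1 = 12
ES_Task 2 = 12; EF_Task 2 = 12+10 = 22
ES_Task 3 = 12; EF_Task 3 = 12+14 = 26
ES_Task 4 = 12; EF_Task 4 = 12+3 = 15
ES_Task 5 = 15; EF_Task 5 = 15+7 = 22
ES_Task 6 = max(EF_Task 3=26, EF_Task 4=15) = 26; EF_Task 6 = 26+13 = 39
ES_Task 7 = max(EF_Task 2=22, EF_Task 5=22, EF_Task 6=39) = 39; EF_Task 7 = 39+8 = 47
Expected project duration μ = 47 days. Critical path: Task 1 → Task 3 → Task 6 → Task 7.

Variance along critical path = 7.111 + 1.000 + 7.111 + 4.000 = 19.222
σ = √19.222 = 4.384 days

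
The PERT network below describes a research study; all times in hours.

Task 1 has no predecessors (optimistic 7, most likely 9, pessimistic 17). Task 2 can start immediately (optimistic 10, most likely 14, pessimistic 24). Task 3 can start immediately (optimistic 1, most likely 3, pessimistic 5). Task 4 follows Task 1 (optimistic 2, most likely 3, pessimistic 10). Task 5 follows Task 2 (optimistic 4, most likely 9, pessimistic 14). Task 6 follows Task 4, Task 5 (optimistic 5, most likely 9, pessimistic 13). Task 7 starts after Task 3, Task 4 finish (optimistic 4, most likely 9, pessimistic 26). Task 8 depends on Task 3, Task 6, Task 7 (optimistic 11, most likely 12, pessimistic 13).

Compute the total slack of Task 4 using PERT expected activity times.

8 hours

te_Task 1 = (7 + 4·9 + 17)/6 = 60/6 = 10
te_Task 2 = (10 + 4·14 + 24)/6 = 90/6 = 15
te_Task 3 = (1 + 4·3 + 5)/6 = 18/6 = 3
te_Task 4 = (2 + 4·3 + 10)/6 = 24/6 = 4
te_Task 5 = (4 + 4·9 + 14)/6 = 54/6 = 9
te_Task 6 = (5 + 4·9 + 13)/6 = 54/6 = 9
te_Task 7 = (4 + 4·9 + 26)/6 = 66/6 = 11
te_Task 8 = (11 + 4·12 + 13)/6 = 72/6 = 12

Forward pass:
ES_Task 1 = 0; EF_Task 1 = 10
ES_Task 2 = 0; EF_Task 2 = 15
ES_Task 3 = 0; EF_Task 3 = 3
ES_Task 4 = 10; EF_Task 4 = 10+4 = 14
ES_Task 5 = 15; EF_Task 5 = 15+9 = 24
ES_Task 6 = max(EF_Task 4=14, EF_Task 5=24) = 24; EF_Task 6 = 24+9 = 33
ES_Task 7 = max(EF_Task 3=3, EF_Task 4=14) = 14; EF_Task 7 = 14+11 = 25
ES_Task 8 = max(EF_Task 3=3, EF_Task 6=33, EF_Task 7=25) = 33; EF_Task 8 = 33+12 = 45
Expected project duration μ = 45 hours. Critical path: Task 2 → Task 5 → Task 6 → Task 8.

Backward pass:
LF_Task 8 = 45; LS_Task 8 = 45−12 = 33
LF_Task 7 = LS_Task 8 = 33; LS_Task 7 = 33−11 = 22
LF_Task 6 = LS_Task 8 = 33; LS_Task 6 = 33−9 = 24
LF_Task 5 = LS_Task 6 = 24; LS_Task 5 = 24−9 = 15
LF_Task 4 = min(LS_Task 6=24, LS_Task 7=22) = 22; LS_Task 4 = 22−4 = 18
LF_Task 3 = min(LS_Task 7=22, LS_Task 8=33) = 22; LS_Task 3 = 22−3 = 19
LF_Task 2 = LS_Task 5 = 15; LS_Task 2 = 15−15 = 0
LF_Task 1 = LS_Task 4 = 18; LS_Task 1 = 18−10 = 8
Slack_Task 4 = LS_Task 4 − ES_Task 4 = 18 − 10 = 8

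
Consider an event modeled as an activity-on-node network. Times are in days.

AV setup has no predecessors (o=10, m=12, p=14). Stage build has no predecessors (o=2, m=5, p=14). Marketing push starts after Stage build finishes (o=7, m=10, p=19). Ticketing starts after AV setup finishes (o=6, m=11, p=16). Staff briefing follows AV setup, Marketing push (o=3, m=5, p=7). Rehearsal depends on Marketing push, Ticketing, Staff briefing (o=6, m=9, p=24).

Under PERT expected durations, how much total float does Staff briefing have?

1 days

te_AV setup = (10 + 4·12 + 14)/6 = 72/6 = 12
te_Stage build = (2 + 4·5 + 14)/6 = 36/6 = 6
te_Marketing push = (7 + 4·10 + 19)/6 = 66/6 = 11
te_Ticketing = (6 + 4·11 + 16)/6 = 66/6 = 11
te_Staff briefing = (3 + 4·5 + 7)/6 = 30/6 = 5
te_Rehearsal = (6 + 4·9 + 24)/6 = 66/6 = 11

Forward pass:
ES_AV setup = 0; EF_AV setup = 12
ES_Stage build = 0; EF_Stage build = 6
ES_Marketing push = 6; EF_Marketing push = 6+11 = 17
ES_Ticketing = 12; EF_Ticketing = 12+11 = 23
ES_Staff briefing = max(EF_AV setup=12, EF_Marketing push=17) = 17; EF_Staff briefing = 17+5 = 22
ES_Rehearsal = max(EF_Marketing push=17, EF_Ticketing=23, EF_Staff briefing=22) = 23; EF_Rehearsal = 23+11 = 34
Expected project duration μ = 34 days. Critical path: AV setup → Ticketing → Rehearsal.

Backward pass:
LF_Rehearsal = 34; LS_Rehearsal = 34−11 = 23
LF_Staff briefing = LS_Rehearsal = 23; LS_Staff briefing = 23−5 = 18
LF_Ticketing = LS_Rehearsal = 23; LS_Ticketing = 23−11 = 12
LF_Marketing push = min(LS_Staff briefing=18, LS_Rehearsal=23) = 18; LS_Marketing push = 18−11 = 7
LF_Stage build = LS_Marketing push = 7; LS_Stage build = 7−6 = 1
LF_AV setup = min(LS_Ticketing=12, LS_Staff briefing=18) = 12; LS_AV setup = 12−12 = 0
Slack_Staff briefing = LS_Staff briefing − ES_Staff briefing = 18 − 17 = 1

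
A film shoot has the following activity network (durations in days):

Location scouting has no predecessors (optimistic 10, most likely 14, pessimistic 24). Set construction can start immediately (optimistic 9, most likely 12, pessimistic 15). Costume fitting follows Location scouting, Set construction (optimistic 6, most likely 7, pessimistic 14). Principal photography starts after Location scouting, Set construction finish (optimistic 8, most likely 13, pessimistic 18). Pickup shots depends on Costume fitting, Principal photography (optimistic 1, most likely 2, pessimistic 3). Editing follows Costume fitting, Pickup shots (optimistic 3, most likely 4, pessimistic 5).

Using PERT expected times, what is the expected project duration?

te_Location scouting = (10 + 4·14 + 24)/6 = 90/6 = 15
te_Set construction = (9 + 4·12 + 15)/6 = 72/6 = 12
te_Costume fitting = (6 + 4·7 + 14)/6 = 48/6 = 8
te_Principal photography = (8 + 4·13 + 18)/6 = 78/6 = 13
te_Pickup shots = (1 + 4·2 + 3)/6 = 12/6 = 2
te_Editing = (3 + 4·4 + 5)/6 = 24/6 = 4

Forward pass:
ES_Location scouting = 0; EF_Location scouting = 15
ES_Set construction = 0; EF_Set construction = 12
ES_Costume fitting = max(EF_Location scouting=15, EF_Set construction=12) = 15; EF_Costume fitting = 15+8 = 23
ES_Principal photography = max(EF_Location scouting=15, EF_Set construction=12) = 15; EF_Principal photography = 15+13 = 28
ES_Pickup shots = max(EF_Costume fitting=23, EF_Principal photography=28) = 28; EF_Pickup shots = 28+2 = 30
ES_Editing = max(EF_Costume fitting=23, EF_Pickup shots=30) = 30; EF_Editing = 30+4 = 34
Expected project duration μ = 34 days. Critical path: Location scouting → Principal photography → Pickup shots → Editing.

34 days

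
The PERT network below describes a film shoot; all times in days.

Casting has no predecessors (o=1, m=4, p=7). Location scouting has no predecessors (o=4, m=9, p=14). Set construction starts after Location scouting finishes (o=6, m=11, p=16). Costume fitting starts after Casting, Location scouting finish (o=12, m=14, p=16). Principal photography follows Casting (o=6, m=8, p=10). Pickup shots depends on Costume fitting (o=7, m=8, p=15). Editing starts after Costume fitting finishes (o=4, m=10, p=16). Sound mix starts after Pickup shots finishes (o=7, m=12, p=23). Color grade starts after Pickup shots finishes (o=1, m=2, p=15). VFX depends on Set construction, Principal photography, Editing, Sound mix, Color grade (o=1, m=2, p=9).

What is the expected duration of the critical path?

48 days

te_Casting = (1 + 4·4 + 7)/6 = 24/6 = 4
te_Location scouting = (4 + 4·9 + 14)/6 = 54/6 = 9
te_Set construction = (6 + 4·11 + 16)/6 = 66/6 = 11
te_Costume fitting = (12 + 4·14 + 16)/6 = 84/6 = 14
te_Principal photography = (6 + 4·8 + 10)/6 = 48/6 = 8
te_Pickup shots = (7 + 4·8 + 15)/6 = 54/6 = 9
te_Editing = (4 + 4·10 + 16)/6 = 60/6 = 10
te_Sound mix = (7 + 4·12 + 23)/6 = 78/6 = 13
te_Color grade = (1 + 4·2 + 15)/6 = 24/6 = 4
te_VFX = (1 + 4·2 + 9)/6 = 18/6 = 3

Forward pass:
ES_Casting = 0; EF_Casting = 4
ES_Location scouting = 0; EF_Location scouting = 9
ES_Set construction = 9; EF_Set construction = 9+11 = 20
ES_Costume fitting = max(EF_Casting=4, EF_Location scouting=9) = 9; EF_Costume fitting = 9+14 = 23
ES_Principal photography = 4; EF_Principal photography = 4+8 = 12
ES_Pickup shots = 23; EF_Pickup shots = 23+9 = 32
ES_Editing = 23; EF_Editing = 23+10 = 33
ES_Sound mix = 32; EF_Sound mix = 32+13 = 45
ES_Color grade = 32; EF_Color grade = 32+4 = 36
ES_VFX = max(EF_Set construction=20, EF_Principal photography=12, EF_Editing=33, EF_Sound mix=45, EF_Color grade=36) = 45; EF_VFX = 45+3 = 48
Expected project duration μ = 48 days. Critical path: Location scouting → Costume fitting → Pickup shots → Sound mix → VFX.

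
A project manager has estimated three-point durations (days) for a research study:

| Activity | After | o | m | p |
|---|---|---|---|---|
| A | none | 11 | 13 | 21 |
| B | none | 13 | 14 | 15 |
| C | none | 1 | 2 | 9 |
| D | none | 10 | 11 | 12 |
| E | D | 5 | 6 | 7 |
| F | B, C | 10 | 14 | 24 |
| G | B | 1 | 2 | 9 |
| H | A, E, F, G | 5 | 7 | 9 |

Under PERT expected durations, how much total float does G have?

te_A = (11 + 4·13 + 21)/6 = 84/6 = 14
te_B = (13 + 4·14 + 15)/6 = 84/6 = 14
te_C = (1 + 4·2 + 9)/6 = 18/6 = 3
te_D = (10 + 4·11 + 12)/6 = 66/6 = 11
te_E = (5 + 4·6 + 7)/6 = 36/6 = 6
te_F = (10 + 4·14 + 24)/6 = 90/6 = 15
te_G = (1 + 4·2 + 9)/6 = 18/6 = 3
te_H = (5 + 4·7 + 9)/6 = 42/6 = 7

Forward pass:
ES_A = 0; EF_A = 14
ES_B = 0; EF_B = 14
ES_C = 0; EF_C = 3
ES_D = 0; EF_D = 11
ES_E = 11; EF_E = 11+6 = 17
ES_F = max(EF_B=14, EF_C=3) = 14; EF_F = 14+15 = 29
ES_G = 14; EF_G = 14+3 = 17
ES_H = max(EF_A=14, EF_E=17, EF_F=29, EF_G=17) = 29; EF_H = 29+7 = 36
Expected project duration μ = 36 days. Critical path: B → F → H.

Backward pass:
LF_H = 36; LS_H = 36−7 = 29
LF_G = LS_H = 29; LS_G = 29−3 = 26
LF_F = LS_H = 29; LS_F = 29−15 = 14
LF_E = LS_H = 29; LS_E = 29−6 = 23
LF_D = LS_E = 23; LS_D = 23−11 = 12
LF_C = LS_F = 14; LS_C = 14−3 = 11
LF_B = min(LS_F=14, LS_G=26) = 14; LS_B = 14−14 = 0
LF_A = LS_H = 29; LS_A = 29−14 = 15
Slack_G = LS_G − ES_G = 26 − 14 = 12

12 days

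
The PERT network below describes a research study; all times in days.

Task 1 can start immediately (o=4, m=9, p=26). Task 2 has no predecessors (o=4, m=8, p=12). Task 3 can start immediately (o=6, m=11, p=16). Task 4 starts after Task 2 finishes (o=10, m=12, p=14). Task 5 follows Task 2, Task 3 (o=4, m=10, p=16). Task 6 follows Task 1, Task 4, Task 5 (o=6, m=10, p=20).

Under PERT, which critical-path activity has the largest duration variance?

te_Task 1 = (4 + 4·9 + 26)/6 = 66/6 = 11; σ²_Task 1 = ((26−4)/6)² = 13.444
te_Task 2 = (4 + 4·8 + 12)/6 = 48/6 = 8; σ²_Task 2 = ((12−4)/6)² = 1.778
te_Task 3 = (6 + 4·11 + 16)/6 = 66/6 = 11; σ²_Task 3 = ((16−6)/6)² = 2.778
te_Task 4 = (10 + 4·12 + 14)/6 = 72/6 = 12; σ²_Task 4 = ((14−10)/6)² = 0.444
te_Task 5 = (4 + 4·10 + 16)/6 = 60/6 = 10; σ²_Task 5 = ((16−4)/6)² = 4.000
te_Task 6 = (6 + 4·10 + 20)/6 = 66/6 = 11; σ²_Task 6 = ((20−6)/6)² = 5.444

Forward pass:
ES_Task 1 = 0; EF_Task 1 = 11
ES_Task 2 = 0; EF_Task 2 = 8
ES_Task 3 = 0; EF_Task 3 = 11
ES_Task 4 = 8; EF_Task 4 = 8+12 = 20
ES_Task 5 = max(EF_Task 2=8, EF_Task 3=11) = 11; EF_Task 5 = 11+10 = 21
ES_Task 6 = max(EF_Task 1=11, EF_Task 4=20, EF_Task 5=21) = 21; EF_Task 6 = 21+11 = 32
Expected project duration μ = 32 days. Critical path: Task 3 → Task 5 → Task 6.

Variances on critical path: σ²_Task 3=2.778, σ²_Task 5=4.000, σ²_Task 6=5.444.
Largest is σ²_Task 6 = 5.444.

Task 6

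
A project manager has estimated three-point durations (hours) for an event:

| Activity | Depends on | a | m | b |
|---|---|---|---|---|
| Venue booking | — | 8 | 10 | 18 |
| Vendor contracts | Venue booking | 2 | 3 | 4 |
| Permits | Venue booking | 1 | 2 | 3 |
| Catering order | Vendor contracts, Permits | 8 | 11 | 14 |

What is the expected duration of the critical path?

25 hours

te_Venue booking = (8 + 4·10 + 18)/6 = 66/6 = 11
te_Vendor contracts = (2 + 4·3 + 4)/6 = 18/6 = 3
te_Permits = (1 + 4·2 + 3)/6 = 12/6 = 2
te_Catering order = (8 + 4·11 + 14)/6 = 66/6 = 11

Forward pass:
ES_Venue booking = 0; EF_Venue booking = 11
ES_Vendor contracts = 11; EF_Vendor contracts = 11+3 = 14
ES_Permits = 11; EF_Permits = 11+2 = 13
ES_Catering order = max(EF_Vendor contracts=14, EF_Permits=13) = 14; EF_Catering order = 14+11 = 25
Expected project duration μ = 25 hours. Critical path: Venue booking → Vendor contracts → Catering order.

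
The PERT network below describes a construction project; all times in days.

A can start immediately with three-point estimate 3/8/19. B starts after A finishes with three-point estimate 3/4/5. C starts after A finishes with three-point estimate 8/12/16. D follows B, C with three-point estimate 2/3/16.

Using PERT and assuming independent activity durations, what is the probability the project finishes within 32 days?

te_A = (3 + 4·8 + 19)/6 = 54/6 = 9; σ²_A = ((19−3)/6)² = 7.111
te_B = (3 + 4·4 + 5)/6 = 24/6 = 4; σ²_B = ((5−3)/6)² = 0.111
te_C = (8 + 4·12 + 16)/6 = 72/6 = 12; σ²_C = ((16−8)/6)² = 1.778
te_D = (2 + 4·3 + 16)/6 = 30/6 = 5; σ²_D = ((16−2)/6)² = 5.444

Forward pass:
ES_A = 0; EF_A = 9
ES_B = 9; EF_B = 9+4 = 13
ES_C = 9; EF_C = 9+12 = 21
ES_D = max(EF_B=13, EF_C=21) = 21; EF_D = 21+5 = 26
Expected project duration μ = 26 days. Critical path: A → C → D.

Variance along critical path = 7.111 + 1.778 + 5.444 = 14.333; σ = √14.333 = 3.786 days.
Z = (32 − 26) / 3.786 = 1.585
P(T ≤ 32) = Φ(1.585) ≈ 0.943

0.943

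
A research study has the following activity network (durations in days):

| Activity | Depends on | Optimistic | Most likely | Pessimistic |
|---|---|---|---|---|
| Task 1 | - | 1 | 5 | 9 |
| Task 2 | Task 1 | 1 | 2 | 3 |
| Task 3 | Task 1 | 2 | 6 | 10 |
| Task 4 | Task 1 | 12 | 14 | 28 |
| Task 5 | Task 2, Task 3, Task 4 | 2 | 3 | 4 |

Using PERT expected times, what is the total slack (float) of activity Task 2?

14 days

te_Task 1 = (1 + 4·5 + 9)/6 = 30/6 = 5
te_Task 2 = (1 + 4·2 + 3)/6 = 12/6 = 2
te_Task 3 = (2 + 4·6 + 10)/6 = 36/6 = 6
te_Task 4 = (12 + 4·14 + 28)/6 = 96/6 = 16
te_Task 5 = (2 + 4·3 + 4)/6 = 18/6 = 3

Forward pass:
ES_Task 1 = 0; EF_Task 1 = 5
ES_Task 2 = 5; EF_Task 2 = 5+2 = 7
ES_Task 3 = 5; EF_Task 3 = 5+6 = 11
ES_Task 4 = 5; EF_Task 4 = 5+16 = 21
ES_Task 5 = max(EF_Task 2=7, EF_Task 3=11, EF_Task 4=21) = 21; EF_Task 5 = 21+3 = 24
Expected project duration μ = 24 days. Critical path: Task 1 → Task 4 → Task 5.

Backward pass:
LF_Task 5 = 24; LS_Task 5 = 24−3 = 21
LF_Task 4 = LS_Task 5 = 21; LS_Task 4 = 21−16 = 5
LF_Task 3 = LS_Task 5 = 21; LS_Task 3 = 21−6 = 15
LF_Task 2 = LS_Task 5 = 21; LS_Task 2 = 21−2 = 19
LF_Task 1 = min(LS_Task 2=19, LS_Task 3=15, LS_Task 4=5) = 5; LS_Task 1 = 5−5 = 0
Slack_Task 2 = LS_Task 2 − ES_Task 2 = 19 − 5 = 14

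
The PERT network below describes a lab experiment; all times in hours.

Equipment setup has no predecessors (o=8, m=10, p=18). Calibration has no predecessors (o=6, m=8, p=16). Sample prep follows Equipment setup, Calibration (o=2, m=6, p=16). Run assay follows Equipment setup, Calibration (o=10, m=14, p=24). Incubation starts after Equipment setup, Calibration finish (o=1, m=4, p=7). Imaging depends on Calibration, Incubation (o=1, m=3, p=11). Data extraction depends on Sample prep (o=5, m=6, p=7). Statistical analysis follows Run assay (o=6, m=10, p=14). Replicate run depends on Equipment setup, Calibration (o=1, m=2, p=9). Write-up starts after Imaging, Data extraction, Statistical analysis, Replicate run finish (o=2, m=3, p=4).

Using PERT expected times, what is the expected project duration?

39 hours

te_Equipment setup = (8 + 4·10 + 18)/6 = 66/6 = 11
te_Calibration = (6 + 4·8 + 16)/6 = 54/6 = 9
te_Sample prep = (2 + 4·6 + 16)/6 = 42/6 = 7
te_Run assay = (10 + 4·14 + 24)/6 = 90/6 = 15
te_Incubation = (1 + 4·4 + 7)/6 = 24/6 = 4
te_Imaging = (1 + 4·3 + 11)/6 = 24/6 = 4
te_Data extraction = (5 + 4·6 + 7)/6 = 36/6 = 6
te_Statistical analysis = (6 + 4·10 + 14)/6 = 60/6 = 10
te_Replicate run = (1 + 4·2 + 9)/6 = 18/6 = 3
te_Write-up = (2 + 4·3 + 4)/6 = 18/6 = 3

Forward pass:
ES_Equipment setup = 0; EF_Equipment setup = 11
ES_Calibration = 0; EF_Calibration = 9
ES_Sample prep = max(EF_Equipment setup=11, EF_Calibration=9) = 11; EF_Sample prep = 11+7 = 18
ES_Run assay = max(EF_Equipment setup=11, EF_Calibration=9) = 11; EF_Run assay = 11+15 = 26
ES_Incubation = max(EF_Equipment setup=11, EF_Calibration=9) = 11; EF_Incubation = 11+4 = 15
ES_Imaging = max(EF_Calibration=9, EF_Incubation=15) = 15; EF_Imaging = 15+4 = 19
ES_Data extraction = 18; EF_Data extraction = 18+6 = 24
ES_Statistical analysis = 26; EF_Statistical analysis = 26+10 = 36
ES_Replicate run = max(EF_Equipment setup=11, EF_Calibration=9) = 11; EF_Replicate run = 11+3 = 14
ES_Write-up = max(EF_Imaging=19, EF_Data extraction=24, EF_Statistical analysis=36, EF_Replicate run=14) = 36; EF_Write-up = 36+3 = 39
Expected project duration μ = 39 hours. Critical path: Equipment setup → Run assay → Statistical analysis → Write-up.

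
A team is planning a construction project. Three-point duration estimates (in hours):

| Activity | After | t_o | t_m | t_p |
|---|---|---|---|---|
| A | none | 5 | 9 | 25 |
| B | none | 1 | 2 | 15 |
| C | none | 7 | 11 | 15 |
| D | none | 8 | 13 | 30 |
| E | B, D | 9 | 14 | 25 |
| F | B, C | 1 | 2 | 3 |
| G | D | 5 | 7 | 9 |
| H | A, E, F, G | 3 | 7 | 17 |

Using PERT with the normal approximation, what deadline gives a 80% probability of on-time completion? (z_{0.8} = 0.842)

te_A = (5 + 4·9 + 25)/6 = 66/6 = 11; σ²_A = ((25−5)/6)² = 11.111
te_B = (1 + 4·2 + 15)/6 = 24/6 = 4; σ²_B = ((15−1)/6)² = 5.444
te_C = (7 + 4·11 + 15)/6 = 66/6 = 11; σ²_C = ((15−7)/6)² = 1.778
te_D = (8 + 4·13 + 30)/6 = 90/6 = 15; σ²_D = ((30−8)/6)² = 13.444
te_E = (9 + 4·14 + 25)/6 = 90/6 = 15; σ²_E = ((25−9)/6)² = 7.111
te_F = (1 + 4·2 + 3)/6 = 12/6 = 2; σ²_F = ((3−1)/6)² = 0.111
te_G = (5 + 4·7 + 9)/6 = 42/6 = 7; σ²_G = ((9−5)/6)² = 0.444
te_H = (3 + 4·7 + 17)/6 = 48/6 = 8; σ²_H = ((17−3)/6)² = 5.444

Forward pass:
ES_A = 0; EF_A = 11
ES_B = 0; EF_B = 4
ES_C = 0; EF_C = 11
ES_D = 0; EF_D = 15
ES_E = max(EF_B=4, EF_D=15) = 15; EF_E = 15+15 = 30
ES_F = max(EF_B=4, EF_C=11) = 11; EF_F = 11+2 = 13
ES_G = 15; EF_G = 15+7 = 22
ES_H = max(EF_A=11, EF_E=30, EF_F=13, EF_G=22) = 30; EF_H = 30+8 = 38
Expected project duration μ = 38 hours. Critical path: D → E → H.

Variance along critical path = 13.444 + 7.111 + 5.444 = 26.000; σ = 5.099 hours.
D = μ + z·σ = 38 + 0.842·5.099 = 42.3 hours

42.3 hours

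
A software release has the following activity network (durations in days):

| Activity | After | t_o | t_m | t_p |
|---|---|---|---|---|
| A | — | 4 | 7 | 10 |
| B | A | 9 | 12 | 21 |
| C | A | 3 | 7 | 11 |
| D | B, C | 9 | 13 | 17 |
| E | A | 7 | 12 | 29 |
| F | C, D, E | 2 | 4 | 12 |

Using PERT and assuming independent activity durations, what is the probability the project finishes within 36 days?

te_A = (4 + 4·7 + 10)/6 = 42/6 = 7; σ²_A = ((10−4)/6)² = 1.000
te_B = (9 + 4·12 + 21)/6 = 78/6 = 13; σ²_B = ((21−9)/6)² = 4.000
te_C = (3 + 4·7 + 11)/6 = 42/6 = 7; σ²_C = ((11−3)/6)² = 1.778
te_D = (9 + 4·13 + 17)/6 = 78/6 = 13; σ²_D = ((17−9)/6)² = 1.778
te_E = (7 + 4·12 + 29)/6 = 84/6 = 14; σ²_E = ((29−7)/6)² = 13.444
te_F = (2 + 4·4 + 12)/6 = 30/6 = 5; σ²_F = ((12−2)/6)² = 2.778

Forward pass:
ES_A = 0; EF_A = 7
ES_B = 7; EF_B = 7+13 = 20
ES_C = 7; EF_C = 7+7 = 14
ES_D = max(EF_B=20, EF_C=14) = 20; EF_D = 20+13 = 33
ES_E = 7; EF_E = 7+14 = 21
ES_F = max(EF_C=14, EF_D=33, EF_E=21) = 33; EF_F = 33+5 = 38
Expected project duration μ = 38 days. Critical path: A → B → D → F.

Variance along critical path = 1.000 + 4.000 + 1.778 + 2.778 = 9.556; σ = √9.556 = 3.091 days.
Z = (36 − 38) / 3.091 = -0.647
P(T ≤ 36) = Φ(-0.647) ≈ 0.259

0.259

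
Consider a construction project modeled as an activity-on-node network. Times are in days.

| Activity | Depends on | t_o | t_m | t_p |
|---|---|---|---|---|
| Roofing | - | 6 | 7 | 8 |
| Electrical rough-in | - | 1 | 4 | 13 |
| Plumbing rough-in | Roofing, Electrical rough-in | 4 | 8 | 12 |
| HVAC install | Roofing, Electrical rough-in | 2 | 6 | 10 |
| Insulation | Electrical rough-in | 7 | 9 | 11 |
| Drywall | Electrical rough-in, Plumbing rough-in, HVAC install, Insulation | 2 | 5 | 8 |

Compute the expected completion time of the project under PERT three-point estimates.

20 days

te_Roofing = (6 + 4·7 + 8)/6 = 42/6 = 7
te_Electrical rough-in = (1 + 4·4 + 13)/6 = 30/6 = 5
te_Plumbing rough-in = (4 + 4·8 + 12)/6 = 48/6 = 8
te_HVAC install = (2 + 4·6 + 10)/6 = 36/6 = 6
te_Insulation = (7 + 4·9 + 11)/6 = 54/6 = 9
te_Drywall = (2 + 4·5 + 8)/6 = 30/6 = 5

Forward pass:
ES_Roofing = 0; EF_Roofing = 7
ES_Electrical rough-in = 0; EF_Electrical rough-in = 5
ES_Plumbing rough-in = max(EF_Roofing=7, EF_Electrical rough-in=5) = 7; EF_Plumbing rough-in = 7+8 = 15
ES_HVAC install = max(EF_Roofing=7, EF_Electrical rough-in=5) = 7; EF_HVAC install = 7+6 = 13
ES_Insulation = 5; EF_Insulation = 5+9 = 14
ES_Drywall = max(EF_Electrical rough-in=5, EF_Plumbing rough-in=15, EF_HVAC install=13, EF_Insulation=14) = 15; EF_Drywall = 15+5 = 20
Expected project duration μ = 20 days. Critical path: Roofing → Plumbing rough-in → Drywall.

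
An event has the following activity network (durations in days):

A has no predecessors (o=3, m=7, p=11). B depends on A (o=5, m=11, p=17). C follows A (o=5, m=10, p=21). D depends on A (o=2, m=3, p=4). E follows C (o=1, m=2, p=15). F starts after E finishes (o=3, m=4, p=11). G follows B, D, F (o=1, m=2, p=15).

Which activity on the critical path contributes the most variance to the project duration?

C

te_A = (3 + 4·7 + 11)/6 = 42/6 = 7; σ²_A = ((11−3)/6)² = 1.778
te_B = (5 + 4·11 + 17)/6 = 66/6 = 11; σ²_B = ((17−5)/6)² = 4.000
te_C = (5 + 4·10 + 21)/6 = 66/6 = 11; σ²_C = ((21−5)/6)² = 7.111
te_D = (2 + 4·3 + 4)/6 = 18/6 = 3; σ²_D = ((4−2)/6)² = 0.111
te_E = (1 + 4·2 + 15)/6 = 24/6 = 4; σ²_E = ((15−1)/6)² = 5.444
te_F = (3 + 4·4 + 11)/6 = 30/6 = 5; σ²_F = ((11−3)/6)² = 1.778
te_G = (1 + 4·2 + 15)/6 = 24/6 = 4; σ²_G = ((15−1)/6)² = 5.444

Forward pass:
ES_A = 0; EF_A = 7
ES_B = 7; EF_B = 7+11 = 18
ES_C = 7; EF_C = 7+11 = 18
ES_D = 7; EF_D = 7+3 = 10
ES_E = 18; EF_E = 18+4 = 22
ES_F = 22; EF_F = 22+5 = 27
ES_G = max(EF_B=18, EF_D=10, EF_F=27) = 27; EF_G = 27+4 = 31
Expected project duration μ = 31 days. Critical path: A → C → E → F → G.

Variances on critical path: σ²_A=1.778, σ²_C=7.111, σ²_E=5.444, σ²_F=1.778, σ²_G=5.444.
Largest is σ²_C = 7.111.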